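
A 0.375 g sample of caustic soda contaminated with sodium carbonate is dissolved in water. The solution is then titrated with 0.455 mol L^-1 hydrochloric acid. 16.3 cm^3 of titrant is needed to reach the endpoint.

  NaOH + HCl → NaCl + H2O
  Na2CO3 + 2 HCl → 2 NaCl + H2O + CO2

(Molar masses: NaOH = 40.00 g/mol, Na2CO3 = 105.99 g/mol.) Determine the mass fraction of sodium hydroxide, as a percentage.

n(HCl) = 0.0163 × 0.455 = 7.42 × 10^-3 mol
Let x = n(NaOH), y = n(Na2CO3).
Titrant: 1x + 2y = 7.42 × 10^-3;  mass: 40.00x + 105.99y = 0.375
Solving, x = 1.39 × 10^-3 mol, y = 3.01 × 10^-3 mol
mass of NaOH = 1.39 × 10^-3 × 40.00 = 0.0555 g
% NaOH = 0.0555 / 0.375 × 100 = 14.8 %

14.8 %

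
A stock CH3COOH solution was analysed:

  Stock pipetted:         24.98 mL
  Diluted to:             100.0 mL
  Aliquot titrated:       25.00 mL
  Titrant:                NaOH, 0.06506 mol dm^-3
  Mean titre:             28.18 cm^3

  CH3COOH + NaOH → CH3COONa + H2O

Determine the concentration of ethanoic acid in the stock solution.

n(NaOH) = 0.02818 × 0.06506 = 1.833 × 10^-3 mol
n(CH3COOH) in the aliquot = 1.833 × 10^-3 mol (1:1 ratio)
[CH3COOH]_dilute = 1.833 × 10^-3 / 0.02500 = 0.07334 mol/L
Dilution factor = 100.0 / 24.98 = 4.003
[CH3COOH]_stock = 0.07334 × 4.003 = 0.2936 mol/L

0.2936 mol/L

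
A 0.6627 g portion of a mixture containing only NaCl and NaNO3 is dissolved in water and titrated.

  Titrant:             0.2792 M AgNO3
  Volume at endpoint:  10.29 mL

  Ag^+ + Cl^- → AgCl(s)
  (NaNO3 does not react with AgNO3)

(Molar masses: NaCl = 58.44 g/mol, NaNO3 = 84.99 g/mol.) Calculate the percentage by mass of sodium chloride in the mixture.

n(AgNO3) = 0.01029 × 0.2792 = 2.873 × 10^-3 mol
Let x = n(NaCl), y = n(NaNO3).
Titrant: 1x = 2.873 × 10^-3;  mass: 58.44x + 84.99y = 0.6627
Solving, x = 2.873 × 10^-3 mol, y = 5.822 × 10^-3 mol
mass of NaCl = 2.873 × 10^-3 × 58.44 = 0.1679 g
% NaCl = 0.1679 / 0.6627 × 100 = 25.34 %

25.34 %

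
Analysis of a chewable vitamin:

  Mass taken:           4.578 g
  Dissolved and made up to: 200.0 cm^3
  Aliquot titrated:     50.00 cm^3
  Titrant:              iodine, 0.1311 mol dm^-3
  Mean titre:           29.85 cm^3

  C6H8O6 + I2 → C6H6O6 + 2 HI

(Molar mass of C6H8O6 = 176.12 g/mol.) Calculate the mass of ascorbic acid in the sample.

2.757 g

n(I2) per titration = 0.02985 × 0.1311 = 3.913 × 10^-3 mol
n(C6H8O6) in each aliquot = 3.913 × 10^-3 mol (1:1 ratio)
n(C6H8O6) in the whole flask = 3.913 × 10^-3 × 200.0/50.00 = 0.01565 mol
mass of C6H8O6 = 0.01565 × 176.12 = 2.757 g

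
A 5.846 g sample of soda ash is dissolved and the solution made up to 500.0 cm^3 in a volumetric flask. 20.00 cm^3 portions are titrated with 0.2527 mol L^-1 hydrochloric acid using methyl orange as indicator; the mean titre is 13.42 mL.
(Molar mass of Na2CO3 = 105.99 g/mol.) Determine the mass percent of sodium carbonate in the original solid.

76.86 %

Na2CO3 + 2 HCl → 2 NaCl + H2O + CO2
n(HCl) per titration = 0.01342 × 0.2527 = 3.391 × 10^-3 mol
From the 1:2 ratio, n(Na2CO3) in each aliquot = 1/2 × 3.391 × 10^-3 = 1.696 × 10^-3 mol
n(Na2CO3) in the whole flask = 1.696 × 10^-3 × 500.0/20.00 = 0.04239 mol
mass of Na2CO3 = 0.04239 × 105.99 = 4.493 g
% Na2CO3 = 4.493 / 5.846 × 100 = 76.86 %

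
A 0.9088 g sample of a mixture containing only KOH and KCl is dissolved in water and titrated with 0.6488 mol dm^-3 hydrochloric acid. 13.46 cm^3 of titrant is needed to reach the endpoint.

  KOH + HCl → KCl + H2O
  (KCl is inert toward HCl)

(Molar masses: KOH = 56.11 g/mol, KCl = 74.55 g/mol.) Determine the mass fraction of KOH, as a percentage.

53.92 %

n(HCl) = 0.01346 × 0.6488 = 8.733 × 10^-3 mol
Let x = n(KOH), y = n(KCl).
Titrant: 1x = 8.733 × 10^-3;  mass: 56.11x + 74.55y = 0.9088
Solving, x = 8.733 × 10^-3 mol, y = 5.618 × 10^-3 mol
mass of KOH = 8.733 × 10^-3 × 56.11 = 0.4900 g
% KOH = 0.4900 / 0.9088 × 100 = 53.92 %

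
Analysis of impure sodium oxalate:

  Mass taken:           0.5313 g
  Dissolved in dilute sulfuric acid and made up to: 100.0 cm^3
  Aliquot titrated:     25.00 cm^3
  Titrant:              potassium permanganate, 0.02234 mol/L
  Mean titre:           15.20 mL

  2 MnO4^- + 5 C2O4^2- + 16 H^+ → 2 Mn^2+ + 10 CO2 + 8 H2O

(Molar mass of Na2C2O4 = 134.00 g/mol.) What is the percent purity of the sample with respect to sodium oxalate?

n(KMnO4) per titration = 0.01520 × 0.02234 = 3.396 × 10^-4 mol
From the 5:2 ratio, n(Na2C2O4) in each aliquot = 5/2 × 3.396 × 10^-4 = 8.489 × 10^-4 mol
n(Na2C2O4) in the whole flask = 8.489 × 10^-4 × 100.0/25.00 = 3.396 × 10^-3 mol
mass of Na2C2O4 = 3.396 × 10^-3 × 134.00 = 0.4550 g
% Na2C2O4 = 0.4550 / 0.5313 × 100 = 85.64 %

85.64 %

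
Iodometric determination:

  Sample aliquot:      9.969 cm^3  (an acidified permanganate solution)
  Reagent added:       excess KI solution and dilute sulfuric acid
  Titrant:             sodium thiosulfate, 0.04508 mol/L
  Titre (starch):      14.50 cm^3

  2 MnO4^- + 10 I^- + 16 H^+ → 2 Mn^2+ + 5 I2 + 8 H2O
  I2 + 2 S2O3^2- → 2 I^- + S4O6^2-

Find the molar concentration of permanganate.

0.01311 mol/L

n(S2O3^2-) = 0.01450 × 0.04508 = 6.537 × 10^-4 mol
n(I2) = n(S2O3^2-)/2 = 3.268 × 10^-4 mol
From the 2:5 ratio, n(MnO4^-) in the aliquot = 2/5 × 3.268 × 10^-4 = 1.307 × 10^-4 mol
[MnO4^-] = 1.307 × 10^-4 / 0.009969 = 0.01311 mol/L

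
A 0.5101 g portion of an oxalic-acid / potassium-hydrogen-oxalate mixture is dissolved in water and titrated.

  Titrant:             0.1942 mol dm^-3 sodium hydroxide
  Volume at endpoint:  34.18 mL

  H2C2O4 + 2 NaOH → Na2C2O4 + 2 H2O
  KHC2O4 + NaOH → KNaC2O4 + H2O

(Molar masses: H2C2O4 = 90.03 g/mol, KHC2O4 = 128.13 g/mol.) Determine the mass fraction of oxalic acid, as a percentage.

n(NaOH) = 0.03418 × 0.1942 = 6.638 × 10^-3 mol
Let x = n(H2C2O4), y = n(KHC2O4).
Titrant: 2x + 1y = 6.638 × 10^-3;  mass: 90.03x + 128.13y = 0.5101
Solving, x = 2.048 × 10^-3 mol, y = 2.542 × 10^-3 mol
mass of H2C2O4 = 2.048 × 10^-3 × 90.03 = 0.1844 g
% H2C2O4 = 0.1844 / 0.5101 × 100 = 36.14 %

36.14 %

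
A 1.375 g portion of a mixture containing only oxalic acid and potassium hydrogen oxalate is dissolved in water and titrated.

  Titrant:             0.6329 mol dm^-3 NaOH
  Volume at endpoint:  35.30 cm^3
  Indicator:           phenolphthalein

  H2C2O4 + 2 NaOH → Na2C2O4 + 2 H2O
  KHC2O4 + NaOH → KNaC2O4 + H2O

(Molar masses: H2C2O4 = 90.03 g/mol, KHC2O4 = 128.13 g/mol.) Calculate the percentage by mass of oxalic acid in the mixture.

58.60 %

n(NaOH) = 0.03530 × 0.6329 = 0.02234 mol
Let x = n(H2C2O4), y = n(KHC2O4).
Titrant: 2x + 1y = 0.02234;  mass: 90.03x + 128.13y = 1.375
Solving, x = 8.949 × 10^-3 mol, y = 4.443 × 10^-3 mol
mass of H2C2O4 = 8.949 × 10^-3 × 90.03 = 0.8057 g
% H2C2O4 = 0.8057 / 1.375 × 100 = 58.60 %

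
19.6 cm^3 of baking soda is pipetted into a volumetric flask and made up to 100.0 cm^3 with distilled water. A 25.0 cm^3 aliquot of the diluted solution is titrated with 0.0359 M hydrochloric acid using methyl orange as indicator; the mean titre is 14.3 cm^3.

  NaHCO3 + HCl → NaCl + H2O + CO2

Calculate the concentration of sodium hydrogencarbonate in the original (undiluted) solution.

0.105 M

n(HCl) = 0.0143 × 0.0359 = 5.13 × 10^-4 mol
n(NaHCO3) in the aliquot = 5.13 × 10^-4 mol (1:1 ratio)
[NaHCO3]_dilute = 5.13 × 10^-4 / 0.0250 = 0.0205 mol/L
Dilution factor = 100.0 / 19.6 = 5.102
[NaHCO3]_stock = 0.0205 × 5.102 = 0.105 mol/L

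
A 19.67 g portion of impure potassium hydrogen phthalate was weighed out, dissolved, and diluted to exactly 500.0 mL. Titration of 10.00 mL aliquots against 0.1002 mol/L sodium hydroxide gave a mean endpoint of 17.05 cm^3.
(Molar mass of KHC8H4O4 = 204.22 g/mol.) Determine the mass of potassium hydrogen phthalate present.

17.44 g

KHC8H4O4 + NaOH → KNaC8H4O4 + H2O
n(NaOH) per titration = 0.01705 × 0.1002 = 1.708 × 10^-3 mol
n(KHC8H4O4) in each aliquot = 1.708 × 10^-3 mol (1:1 ratio)
n(KHC8H4O4) in the whole flask = 1.708 × 10^-3 × 500.0/10.00 = 0.08542 mol
mass of KHC8H4O4 = 0.08542 × 204.22 = 17.44 g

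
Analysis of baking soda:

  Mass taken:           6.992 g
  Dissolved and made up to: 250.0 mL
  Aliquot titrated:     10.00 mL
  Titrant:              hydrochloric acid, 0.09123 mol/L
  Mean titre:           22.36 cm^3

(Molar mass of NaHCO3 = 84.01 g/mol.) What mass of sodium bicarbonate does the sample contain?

4.284 g

NaHCO3 + HCl → NaCl + H2O + CO2
n(HCl) per titration = 0.02236 × 0.09123 = 2.040 × 10^-3 mol
n(NaHCO3) in each aliquot = 2.040 × 10^-3 mol (1:1 ratio)
n(NaHCO3) in the whole flask = 2.040 × 10^-3 × 250.0/10.00 = 0.05100 mol
mass of NaHCO3 = 0.05100 × 84.01 = 4.284 g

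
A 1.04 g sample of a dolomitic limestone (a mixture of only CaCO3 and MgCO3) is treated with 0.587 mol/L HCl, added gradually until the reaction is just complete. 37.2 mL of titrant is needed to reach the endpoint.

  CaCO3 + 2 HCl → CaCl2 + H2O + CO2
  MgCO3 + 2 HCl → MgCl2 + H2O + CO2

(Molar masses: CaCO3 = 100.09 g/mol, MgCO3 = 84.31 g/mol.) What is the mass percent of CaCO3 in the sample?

n(HCl) = 0.0372 × 0.587 = 0.0218 mol
Let x = n(CaCO3), y = n(MgCO3).
Titrant: 2x + 2y = 0.0218;  mass: 100.09x + 84.31y = 1.04
Solving, x = 7.57 × 10^-3 mol, y = 3.35 × 10^-3 mol
mass of CaCO3 = 7.57 × 10^-3 × 100.09 = 0.758 g
% CaCO3 = 0.758 / 1.04 × 100 = 72.9 %

72.9 %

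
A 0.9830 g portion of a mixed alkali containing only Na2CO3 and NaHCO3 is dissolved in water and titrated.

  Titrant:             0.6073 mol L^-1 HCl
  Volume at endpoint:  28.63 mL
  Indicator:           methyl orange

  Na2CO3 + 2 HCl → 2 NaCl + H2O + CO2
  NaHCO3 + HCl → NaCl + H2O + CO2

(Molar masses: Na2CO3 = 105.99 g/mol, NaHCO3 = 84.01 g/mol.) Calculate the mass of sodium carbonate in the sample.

0.8162 g

n(HCl) = 0.02863 × 0.6073 = 0.01739 mol
Let x = n(Na2CO3), y = n(NaHCO3).
Titrant: 2x + 1y = 0.01739;  mass: 105.99x + 84.01y = 0.9830
Solving, x = 7.701 × 10^-3 mol, y = 1.985 × 10^-3 mol
mass of Na2CO3 = 7.701 × 10^-3 × 105.99 = 0.8162 g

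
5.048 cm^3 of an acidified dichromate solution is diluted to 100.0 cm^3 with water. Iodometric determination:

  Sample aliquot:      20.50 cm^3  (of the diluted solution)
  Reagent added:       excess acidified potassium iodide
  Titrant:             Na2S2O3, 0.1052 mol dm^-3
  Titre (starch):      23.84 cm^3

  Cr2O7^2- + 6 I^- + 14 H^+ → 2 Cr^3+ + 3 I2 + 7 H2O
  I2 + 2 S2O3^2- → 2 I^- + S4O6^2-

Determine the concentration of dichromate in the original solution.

0.4039 mol/L

n(S2O3^2-) = 0.02384 × 0.1052 = 2.508 × 10^-3 mol
n(I2) = n(S2O3^2-)/2 = 1.254 × 10^-3 mol
From the 1:3 ratio, n(Cr2O7^2-) in the aliquot = 1/3 × 1.254 × 10^-3 = 4.180 × 10^-4 mol
[Cr2O7^2-]_dilute = 4.180 × 10^-4 / 0.02050 = 0.02039 mol/L
[Cr2O7^2-]_original = 0.02039 × 100.0/5.048 = 0.4039 mol/L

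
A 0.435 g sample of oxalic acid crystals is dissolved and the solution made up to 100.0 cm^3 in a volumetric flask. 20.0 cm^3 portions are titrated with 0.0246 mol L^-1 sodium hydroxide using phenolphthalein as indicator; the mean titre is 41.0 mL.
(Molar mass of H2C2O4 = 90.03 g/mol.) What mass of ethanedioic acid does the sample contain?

H2C2O4 + 2 NaOH → Na2C2O4 + 2 H2O
n(NaOH) per titration = 0.0410 × 0.0246 = 1.01 × 10^-3 mol
From the 1:2 ratio, n(H2C2O4) in each aliquot = 1/2 × 1.01 × 10^-3 = 5.04 × 10^-4 mol
n(H2C2O4) in the whole flask = 5.04 × 10^-4 × 100.0/20.0 = 2.52 × 10^-3 mol
mass of H2C2O4 = 2.52 × 10^-3 × 90.03 = 0.227 g

0.227 g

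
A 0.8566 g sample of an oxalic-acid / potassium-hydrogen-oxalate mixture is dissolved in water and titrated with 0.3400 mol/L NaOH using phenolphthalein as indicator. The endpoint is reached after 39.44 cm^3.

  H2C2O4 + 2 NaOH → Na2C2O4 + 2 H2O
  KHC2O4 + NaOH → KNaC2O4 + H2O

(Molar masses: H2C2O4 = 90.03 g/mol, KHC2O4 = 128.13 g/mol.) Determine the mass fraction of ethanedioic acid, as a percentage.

n(NaOH) = 0.03944 × 0.3400 = 0.01341 mol
Let x = n(H2C2O4), y = n(KHC2O4).
Titrant: 2x + 1y = 0.01341;  mass: 90.03x + 128.13y = 0.8566
Solving, x = 5.183 × 10^-3 mol, y = 3.044 × 10^-3 mol
mass of H2C2O4 = 5.183 × 10^-3 × 90.03 = 0.4666 g
% H2C2O4 = 0.4666 / 0.8566 × 100 = 54.47 %

54.47 %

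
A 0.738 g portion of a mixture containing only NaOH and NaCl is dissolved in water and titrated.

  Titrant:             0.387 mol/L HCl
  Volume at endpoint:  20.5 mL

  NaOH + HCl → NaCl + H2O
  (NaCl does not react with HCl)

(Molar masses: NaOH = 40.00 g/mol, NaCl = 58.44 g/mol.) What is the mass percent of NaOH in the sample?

43.0 %

n(HCl) = 0.0205 × 0.387 = 7.93 × 10^-3 mol
Let x = n(NaOH), y = n(NaCl).
Titrant: 1x = 7.93 × 10^-3;  mass: 40.00x + 58.44y = 0.738
Solving, x = 7.93 × 10^-3 mol, y = 7.20 × 10^-3 mol
mass of NaOH = 7.93 × 10^-3 × 40.00 = 0.317 g
% NaOH = 0.317 / 0.738 × 100 = 43.0 %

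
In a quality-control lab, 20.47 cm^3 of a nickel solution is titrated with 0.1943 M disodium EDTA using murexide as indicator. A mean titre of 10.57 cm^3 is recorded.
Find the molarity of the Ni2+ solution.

Ni^2+ + EDTA^4- → [Ni(EDTA)]^2-
n(EDTA) = 0.01057 L × 0.1943 mol/L = 2.054 × 10^-3 mol
n(Ni2+) = 2.054 × 10^-3 mol (1:1 mole ratio)
[Ni2+] = 2.054 × 10^-3 mol / 0.02047 L = 0.1003 mol/L

0.1003 M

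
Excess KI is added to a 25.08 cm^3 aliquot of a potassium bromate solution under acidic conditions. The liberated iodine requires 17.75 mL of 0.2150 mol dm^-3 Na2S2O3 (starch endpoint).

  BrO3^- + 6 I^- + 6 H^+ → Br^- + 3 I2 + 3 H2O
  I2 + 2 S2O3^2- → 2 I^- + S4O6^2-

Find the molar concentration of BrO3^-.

n(S2O3^2-) = 0.01775 × 0.2150 = 3.816 × 10^-3 mol
n(I2) = n(S2O3^2-)/2 = 1.908 × 10^-3 mol
From the 1:3 ratio, n(BrO3^-) in the aliquot = 1/3 × 1.908 × 10^-3 = 6.360 × 10^-4 mol
[BrO3^-] = 6.360 × 10^-4 / 0.02508 = 0.02536 mol/L

0.02536 mol/L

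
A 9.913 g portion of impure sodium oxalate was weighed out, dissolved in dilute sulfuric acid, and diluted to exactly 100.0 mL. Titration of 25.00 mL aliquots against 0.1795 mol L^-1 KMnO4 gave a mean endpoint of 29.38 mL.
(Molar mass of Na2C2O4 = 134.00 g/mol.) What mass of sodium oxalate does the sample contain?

7.067 g

2 MnO4^- + 5 C2O4^2- + 16 H^+ → 2 Mn^2+ + 10 CO2 + 8 H2O
n(KMnO4) per titration = 0.02938 × 0.1795 = 5.274 × 10^-3 mol
From the 5:2 ratio, n(Na2C2O4) in each aliquot = 5/2 × 5.274 × 10^-3 = 0.01318 mol
n(Na2C2O4) in the whole flask = 0.01318 × 100.0/25.00 = 0.05274 mol
mass of Na2C2O4 = 0.05274 × 134.00 = 7.067 g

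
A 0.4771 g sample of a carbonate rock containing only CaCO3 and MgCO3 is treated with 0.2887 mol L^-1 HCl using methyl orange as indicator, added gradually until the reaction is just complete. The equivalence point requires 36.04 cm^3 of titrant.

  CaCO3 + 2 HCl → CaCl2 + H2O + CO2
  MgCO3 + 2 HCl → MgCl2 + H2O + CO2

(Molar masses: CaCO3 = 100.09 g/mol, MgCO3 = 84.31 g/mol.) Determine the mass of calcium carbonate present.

n(HCl) = 0.03604 × 0.2887 = 0.01040 mol
Let x = n(CaCO3), y = n(MgCO3).
Titrant: 2x + 2y = 0.01040;  mass: 100.09x + 84.31y = 0.4771
Solving, x = 2.439 × 10^-3 mol, y = 2.763 × 10^-3 mol
mass of CaCO3 = 2.439 × 10^-3 × 100.09 = 0.2441 g

0.2441 g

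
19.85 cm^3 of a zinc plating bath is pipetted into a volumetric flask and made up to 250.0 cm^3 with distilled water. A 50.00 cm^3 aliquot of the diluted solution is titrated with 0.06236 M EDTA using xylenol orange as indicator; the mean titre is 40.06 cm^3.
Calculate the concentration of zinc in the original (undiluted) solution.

Zn^2+ + EDTA^4- → [Zn(EDTA)]^2-
n(EDTA) = 0.04006 × 0.06236 = 2.498 × 10^-3 mol
n(Zn2+) in the aliquot = 2.498 × 10^-3 mol (1:1 ratio)
[Zn2+]_dilute = 2.498 × 10^-3 / 0.05000 = 0.04996 mol/L
Dilution factor = 250.0 / 19.85 = 12.59
[Zn2+]_stock = 0.04996 × 12.59 = 0.6293 mol/L

0.6293 M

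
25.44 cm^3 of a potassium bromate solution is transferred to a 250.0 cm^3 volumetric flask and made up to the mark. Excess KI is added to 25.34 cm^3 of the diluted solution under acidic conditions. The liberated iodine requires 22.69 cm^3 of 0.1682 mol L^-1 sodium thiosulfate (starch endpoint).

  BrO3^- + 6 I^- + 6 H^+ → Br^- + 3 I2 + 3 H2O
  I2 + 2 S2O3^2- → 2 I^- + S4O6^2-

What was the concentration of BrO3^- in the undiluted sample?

0.2467 mol/L

n(S2O3^2-) = 0.02269 × 0.1682 = 3.816 × 10^-3 mol
n(I2) = n(S2O3^2-)/2 = 1.908 × 10^-3 mol
From the 1:3 ratio, n(BrO3^-) in the aliquot = 1/3 × 1.908 × 10^-3 = 6.361 × 10^-4 mol
[BrO3^-]_dilute = 6.361 × 10^-4 / 0.02534 = 0.02510 mol/L
[BrO3^-]_original = 0.02510 × 250.0/25.44 = 0.2467 mol/L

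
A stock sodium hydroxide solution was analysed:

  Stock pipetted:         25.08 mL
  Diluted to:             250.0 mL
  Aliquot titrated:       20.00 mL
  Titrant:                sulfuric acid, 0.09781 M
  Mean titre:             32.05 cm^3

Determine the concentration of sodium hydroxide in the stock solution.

2 NaOH + H2SO4 → Na2SO4 + 2 H2O
n(H2SO4) = 0.03205 × 0.09781 = 3.135 × 10^-3 mol
From the 2:1 ratio, n(NaOH) in the aliquot = 2/1 × 3.135 × 10^-3 = 6.270 × 10^-3 mol
[NaOH]_dilute = 6.270 × 10^-3 / 0.02000 = 0.3135 mol/L
Dilution factor = 250.0 / 25.08 = 9.968
[NaOH]_stock = 0.3135 × 9.968 = 3.125 mol/L

3.125 M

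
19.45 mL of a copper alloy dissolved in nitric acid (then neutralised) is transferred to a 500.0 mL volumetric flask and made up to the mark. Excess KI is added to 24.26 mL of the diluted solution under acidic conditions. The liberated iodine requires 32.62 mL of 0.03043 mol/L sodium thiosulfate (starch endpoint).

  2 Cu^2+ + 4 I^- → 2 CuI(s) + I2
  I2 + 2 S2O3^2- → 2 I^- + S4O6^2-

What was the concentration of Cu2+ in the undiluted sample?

n(S2O3^2-) = 0.03262 × 0.03043 = 9.926 × 10^-4 mol
n(I2) = n(S2O3^2-)/2 = 4.963 × 10^-4 mol
From the 2:1 ratio, n(Cu2+) in the aliquot = 2/1 × 4.963 × 10^-4 = 9.926 × 10^-4 mol
[Cu2+]_dilute = 9.926 × 10^-4 / 0.02426 = 0.04092 mol/L
[Cu2+]_original = 0.04092 × 500.0/19.45 = 1.052 mol/L

1.052 mol/L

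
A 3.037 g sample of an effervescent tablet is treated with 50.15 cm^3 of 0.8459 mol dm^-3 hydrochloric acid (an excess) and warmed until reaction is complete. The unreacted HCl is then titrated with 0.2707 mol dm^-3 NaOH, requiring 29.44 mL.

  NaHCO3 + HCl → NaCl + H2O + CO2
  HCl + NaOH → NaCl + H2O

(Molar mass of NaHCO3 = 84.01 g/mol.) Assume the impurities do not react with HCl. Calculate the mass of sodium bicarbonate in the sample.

2.894 g

n(HCl) added = 0.05015 × 0.8459 = 0.04242 mol
n(NaOH) used in back-titration = 0.02944 × 0.2707 = 7.969 × 10^-3 mol
n(HCl) left over = 7.969 × 10^-3 mol (1:1 ratio)
n(HCl) consumed by analyte = 0.04242 − 7.969 × 10^-3 = 0.03445 mol
n(NaHCO3) = 0.03445 mol (1:1 ratio)
mass of NaHCO3 = 0.03445 × 84.01 = 2.894 g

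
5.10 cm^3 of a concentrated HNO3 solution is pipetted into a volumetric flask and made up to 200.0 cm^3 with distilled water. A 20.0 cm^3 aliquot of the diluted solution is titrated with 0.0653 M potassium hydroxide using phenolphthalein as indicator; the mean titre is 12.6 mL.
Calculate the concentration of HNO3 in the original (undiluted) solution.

1.61 M

HNO3 + KOH → KNO3 + H2O
n(KOH) = 0.0126 × 0.0653 = 8.23 × 10^-4 mol
n(HNO3) in the aliquot = 8.23 × 10^-4 mol (1:1 ratio)
[HNO3]_dilute = 8.23 × 10^-4 / 0.0200 = 0.0411 mol/L
Dilution factor = 200.0 / 5.10 = 39.22
[HNO3]_stock = 0.0411 × 39.22 = 1.61 mol/L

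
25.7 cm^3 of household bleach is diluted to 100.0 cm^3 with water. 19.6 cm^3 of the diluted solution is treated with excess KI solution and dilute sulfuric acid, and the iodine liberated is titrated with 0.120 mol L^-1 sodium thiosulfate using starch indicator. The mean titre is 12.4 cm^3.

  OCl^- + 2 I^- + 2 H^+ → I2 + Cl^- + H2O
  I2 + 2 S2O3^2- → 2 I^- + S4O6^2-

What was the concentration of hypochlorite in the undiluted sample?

0.148 mol/L

n(S2O3^2-) = 0.0124 × 0.120 = 1.49 × 10^-3 mol
n(I2) = n(S2O3^2-)/2 = 7.44 × 10^-4 mol
n(OCl^-) in the aliquot = 7.44 × 10^-4 mol (1:1 ratio)
[OCl^-]_dilute = 7.44 × 10^-4 / 0.0196 = 0.0380 mol/L
[OCl^-]_original = 0.0380 × 100.0/25.7 = 0.148 mol/L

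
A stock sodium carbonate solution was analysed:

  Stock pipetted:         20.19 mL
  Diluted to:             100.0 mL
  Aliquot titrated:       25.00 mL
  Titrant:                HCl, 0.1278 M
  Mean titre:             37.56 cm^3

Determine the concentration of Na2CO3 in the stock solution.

0.4755 M

Na2CO3 + 2 HCl → 2 NaCl + H2O + CO2
n(HCl) = 0.03756 × 0.1278 = 4.800 × 10^-3 mol
From the 1:2 ratio, n(Na2CO3) in the aliquot = 1/2 × 4.800 × 10^-3 = 2.400 × 10^-3 mol
[Na2CO3]_dilute = 2.400 × 10^-3 / 0.02500 = 0.09600 mol/L
Dilution factor = 100.0 / 20.19 = 4.953
[Na2CO3]_stock = 0.09600 × 4.953 = 0.4755 mol/L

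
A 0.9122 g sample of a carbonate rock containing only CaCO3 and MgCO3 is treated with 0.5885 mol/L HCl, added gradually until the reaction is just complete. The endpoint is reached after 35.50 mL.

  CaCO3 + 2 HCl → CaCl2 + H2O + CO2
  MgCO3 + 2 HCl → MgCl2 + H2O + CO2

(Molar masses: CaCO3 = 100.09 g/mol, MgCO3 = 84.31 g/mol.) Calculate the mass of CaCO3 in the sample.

n(HCl) = 0.03550 × 0.5885 = 0.02089 mol
Let x = n(CaCO3), y = n(MgCO3).
Titrant: 2x + 2y = 0.02089;  mass: 100.09x + 84.31y = 0.9122
Solving, x = 1.997 × 10^-3 mol, y = 8.449 × 10^-3 mol
mass of CaCO3 = 1.997 × 10^-3 × 100.09 = 0.1999 g

0.1999 g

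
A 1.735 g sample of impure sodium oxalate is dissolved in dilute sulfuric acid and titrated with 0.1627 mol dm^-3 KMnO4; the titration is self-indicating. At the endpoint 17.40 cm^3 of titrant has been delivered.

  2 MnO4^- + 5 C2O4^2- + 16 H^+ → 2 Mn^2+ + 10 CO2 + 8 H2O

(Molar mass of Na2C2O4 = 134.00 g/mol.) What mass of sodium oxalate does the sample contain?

0.9484 g

n(KMnO4) = 0.01740 L × 0.1627 mol/L = 2.831 × 10^-3 mol
From the 5:2 ratio, n(Na2C2O4) = 5/2 × 2.831 × 10^-3 = 7.077 × 10^-3 mol
mass of Na2C2O4 = 7.077 × 10^-3 × 134.00 g/mol = 0.9484 g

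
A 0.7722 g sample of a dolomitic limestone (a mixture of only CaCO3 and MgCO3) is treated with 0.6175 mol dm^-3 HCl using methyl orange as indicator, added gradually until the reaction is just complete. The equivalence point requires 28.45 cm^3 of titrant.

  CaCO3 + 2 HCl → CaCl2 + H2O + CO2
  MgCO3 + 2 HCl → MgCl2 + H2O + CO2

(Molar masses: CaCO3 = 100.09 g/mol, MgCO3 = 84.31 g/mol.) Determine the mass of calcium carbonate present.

0.2006 g

n(HCl) = 0.02845 × 0.6175 = 0.01757 mol
Let x = n(CaCO3), y = n(MgCO3).
Titrant: 2x + 2y = 0.01757;  mass: 100.09x + 84.31y = 0.7722
Solving, x = 2.004 × 10^-3 mol, y = 6.780 × 10^-3 mol
mass of CaCO3 = 2.004 × 10^-3 × 100.09 = 0.2006 g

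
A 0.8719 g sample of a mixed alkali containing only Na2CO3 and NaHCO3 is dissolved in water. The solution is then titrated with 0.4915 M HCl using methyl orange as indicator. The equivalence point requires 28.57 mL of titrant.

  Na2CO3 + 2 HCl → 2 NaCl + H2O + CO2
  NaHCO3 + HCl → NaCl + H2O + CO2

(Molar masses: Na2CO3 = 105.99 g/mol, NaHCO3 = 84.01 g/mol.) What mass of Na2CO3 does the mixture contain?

0.5259 g

n(HCl) = 0.02857 × 0.4915 = 0.01404 mol
Let x = n(Na2CO3), y = n(NaHCO3).
Titrant: 2x + 1y = 0.01404;  mass: 105.99x + 84.01y = 0.8719
Solving, x = 4.962 × 10^-3 mol, y = 4.119 × 10^-3 mol
mass of Na2CO3 = 4.962 × 10^-3 × 105.99 = 0.5259 g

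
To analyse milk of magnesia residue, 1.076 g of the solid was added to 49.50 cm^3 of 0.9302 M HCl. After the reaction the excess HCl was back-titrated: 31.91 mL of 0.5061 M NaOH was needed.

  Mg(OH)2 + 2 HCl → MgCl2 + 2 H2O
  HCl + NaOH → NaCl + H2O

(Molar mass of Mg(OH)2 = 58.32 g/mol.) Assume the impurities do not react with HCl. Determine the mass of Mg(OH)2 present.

0.8717 g

n(HCl) added = 0.04950 × 0.9302 = 0.04604 mol
n(NaOH) used in back-titration = 0.03191 × 0.5061 = 0.01615 mol
n(HCl) left over = 0.01615 mol (1:1 ratio)
n(HCl) consumed by analyte = 0.04604 − 0.01615 = 0.02990 mol
From the 1:2 ratio, n(Mg(OH)2) = 1/2 × 0.02990 = 0.01495 mol
mass of Mg(OH)2 = 0.01495 × 58.32 = 0.8717 g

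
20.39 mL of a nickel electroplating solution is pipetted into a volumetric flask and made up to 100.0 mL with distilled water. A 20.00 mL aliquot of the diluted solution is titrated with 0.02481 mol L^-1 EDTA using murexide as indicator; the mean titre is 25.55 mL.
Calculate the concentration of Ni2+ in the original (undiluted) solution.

0.1554 mol/L

Ni^2+ + EDTA^4- → [Ni(EDTA)]^2-
n(EDTA) = 0.02555 × 0.02481 = 6.339 × 10^-4 mol
n(Ni2+) in the aliquot = 6.339 × 10^-4 mol (1:1 ratio)
[Ni2+]_dilute = 6.339 × 10^-4 / 0.02000 = 0.03169 mol/L
Dilution factor = 100.0 / 20.39 = 4.904
[Ni2+]_stock = 0.03169 × 4.904 = 0.1554 mol/L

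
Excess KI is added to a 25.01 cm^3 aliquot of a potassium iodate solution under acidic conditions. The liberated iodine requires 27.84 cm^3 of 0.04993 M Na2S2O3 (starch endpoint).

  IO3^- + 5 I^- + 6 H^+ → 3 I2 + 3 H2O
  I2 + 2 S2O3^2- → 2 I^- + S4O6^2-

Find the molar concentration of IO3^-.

0.009263 M

n(S2O3^2-) = 0.02784 × 0.04993 = 1.390 × 10^-3 mol
n(I2) = n(S2O3^2-)/2 = 6.950 × 10^-4 mol
From the 1:3 ratio, n(IO3^-) in the aliquot = 1/3 × 6.950 × 10^-4 = 2.317 × 10^-4 mol
[IO3^-] = 2.317 × 10^-4 / 0.02501 = 0.009263 mol/L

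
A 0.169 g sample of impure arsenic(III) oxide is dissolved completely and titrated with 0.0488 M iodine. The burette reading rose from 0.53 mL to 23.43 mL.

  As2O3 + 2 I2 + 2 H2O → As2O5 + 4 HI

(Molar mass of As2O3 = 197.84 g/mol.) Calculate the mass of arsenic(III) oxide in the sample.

0.111 g

n(I2) = 0.0229 L × 0.0488 mol/L = 1.12 × 10^-3 mol
From the 1:2 ratio, n(As2O3) = 1/2 × 1.12 × 10^-3 = 5.59 × 10^-4 mol
mass of As2O3 = 5.59 × 10^-4 × 197.84 g/mol = 0.111 g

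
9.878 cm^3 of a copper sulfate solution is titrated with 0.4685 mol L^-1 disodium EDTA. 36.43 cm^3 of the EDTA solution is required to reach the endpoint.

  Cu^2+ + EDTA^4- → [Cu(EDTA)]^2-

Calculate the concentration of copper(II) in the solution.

n(EDTA) = 0.03643 L × 0.4685 mol/L = 0.01707 mol
n(Cu2+) = 0.01707 mol (1:1 mole ratio)
[Cu2+] = 0.01707 mol / 0.009878 L = 1.728 mol/L

1.728 mol/L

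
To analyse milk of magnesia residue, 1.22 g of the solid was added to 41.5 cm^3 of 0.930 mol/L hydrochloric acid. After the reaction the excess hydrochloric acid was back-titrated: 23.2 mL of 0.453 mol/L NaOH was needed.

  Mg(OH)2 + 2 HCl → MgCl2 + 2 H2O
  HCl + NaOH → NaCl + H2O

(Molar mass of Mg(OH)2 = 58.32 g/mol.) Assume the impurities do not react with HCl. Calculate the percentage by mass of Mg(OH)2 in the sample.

67.1 %

n(HCl) added = 0.0415 × 0.930 = 0.0386 mol
n(NaOH) used in back-titration = 0.0232 × 0.453 = 0.0105 mol
n(HCl) left over = 0.0105 mol (1:1 ratio)
n(HCl) consumed by analyte = 0.0386 − 0.0105 = 0.0281 mol
From the 1:2 ratio, n(Mg(OH)2) = 1/2 × 0.0281 = 0.0140 mol
mass of Mg(OH)2 = 0.0140 × 58.32 = 0.819 g
% Mg(OH)2 = 0.819 / 1.22 × 100 = 67.1 %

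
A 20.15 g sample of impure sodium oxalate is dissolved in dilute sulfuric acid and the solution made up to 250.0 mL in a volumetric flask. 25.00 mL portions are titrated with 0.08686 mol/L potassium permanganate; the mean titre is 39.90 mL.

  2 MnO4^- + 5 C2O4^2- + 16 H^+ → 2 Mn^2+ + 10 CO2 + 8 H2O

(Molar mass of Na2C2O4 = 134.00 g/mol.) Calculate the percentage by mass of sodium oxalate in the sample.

n(KMnO4) per titration = 0.03990 × 0.08686 = 3.466 × 10^-3 mol
From the 5:2 ratio, n(Na2C2O4) in each aliquot = 5/2 × 3.466 × 10^-3 = 8.664 × 10^-3 mol
n(Na2C2O4) in the whole flask = 8.664 × 10^-3 × 250.0/25.00 = 0.08664 mol
mass of Na2C2O4 = 0.08664 × 134.00 = 11.61 g
% Na2C2O4 = 11.61 / 20.15 × 100 = 57.62 %

57.62 %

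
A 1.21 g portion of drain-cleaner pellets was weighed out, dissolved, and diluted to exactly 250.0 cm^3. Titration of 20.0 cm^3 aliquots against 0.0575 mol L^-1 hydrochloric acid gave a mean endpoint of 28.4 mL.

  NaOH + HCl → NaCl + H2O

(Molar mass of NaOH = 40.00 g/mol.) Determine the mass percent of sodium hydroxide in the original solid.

67.5 %

n(HCl) per titration = 0.0284 × 0.0575 = 1.63 × 10^-3 mol
n(NaOH) in each aliquot = 1.63 × 10^-3 mol (1:1 ratio)
n(NaOH) in the whole flask = 1.63 × 10^-3 × 250.0/20.0 = 0.0204 mol
mass of NaOH = 0.0204 × 40.00 = 0.817 g
% NaOH = 0.817 / 1.21 × 100 = 67.5 %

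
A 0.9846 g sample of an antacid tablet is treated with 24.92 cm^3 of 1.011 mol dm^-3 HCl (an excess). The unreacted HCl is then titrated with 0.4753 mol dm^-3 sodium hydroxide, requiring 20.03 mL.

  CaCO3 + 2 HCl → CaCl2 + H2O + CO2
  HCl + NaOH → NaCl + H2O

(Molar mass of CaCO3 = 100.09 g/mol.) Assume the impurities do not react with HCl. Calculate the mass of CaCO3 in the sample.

0.7844 g

n(HCl) added = 0.02492 × 1.011 = 0.02519 mol
n(NaOH) used in back-titration = 0.02003 × 0.4753 = 9.520 × 10^-3 mol
n(HCl) left over = 9.520 × 10^-3 mol (1:1 ratio)
n(HCl) consumed by analyte = 0.02519 − 9.520 × 10^-3 = 0.01567 mol
From the 1:2 ratio, n(CaCO3) = 1/2 × 0.01567 = 7.837 × 10^-3 mol
mass of CaCO3 = 7.837 × 10^-3 × 100.09 = 0.7844 g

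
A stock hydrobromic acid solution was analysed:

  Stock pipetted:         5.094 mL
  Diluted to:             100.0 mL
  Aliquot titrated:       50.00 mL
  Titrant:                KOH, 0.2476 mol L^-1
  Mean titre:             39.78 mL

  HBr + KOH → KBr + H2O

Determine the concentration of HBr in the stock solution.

n(KOH) = 0.03978 × 0.2476 = 9.850 × 10^-3 mol
n(HBr) in the aliquot = 9.850 × 10^-3 mol (1:1 ratio)
[HBr]_dilute = 9.850 × 10^-3 / 0.05000 = 0.1970 mol/L
Dilution factor = 100.0 / 5.094 = 19.63
[HBr]_stock = 0.1970 × 19.63 = 3.867 mol/L

3.867 mol/L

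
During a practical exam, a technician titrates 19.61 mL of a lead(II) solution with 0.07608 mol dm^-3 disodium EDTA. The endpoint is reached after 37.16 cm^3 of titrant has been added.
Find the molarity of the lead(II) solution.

0.1442 mol/L

Pb^2+ + EDTA^4- → [Pb(EDTA)]^2-
n(EDTA) = 0.03716 L × 0.07608 mol/L = 2.827 × 10^-3 mol
n(Pb2+) = 2.827 × 10^-3 mol (1:1 mole ratio)
[Pb2+] = 2.827 × 10^-3 mol / 0.01961 L = 0.1442 mol/L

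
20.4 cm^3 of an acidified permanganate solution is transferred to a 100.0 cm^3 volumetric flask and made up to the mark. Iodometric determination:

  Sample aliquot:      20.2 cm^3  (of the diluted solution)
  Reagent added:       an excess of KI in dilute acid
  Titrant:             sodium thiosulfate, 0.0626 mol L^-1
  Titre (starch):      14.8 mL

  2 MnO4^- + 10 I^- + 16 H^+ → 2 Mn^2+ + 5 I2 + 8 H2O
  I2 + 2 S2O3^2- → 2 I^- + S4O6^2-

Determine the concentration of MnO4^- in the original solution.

n(S2O3^2-) = 0.0148 × 0.0626 = 9.26 × 10^-4 mol
n(I2) = n(S2O3^2-)/2 = 4.63 × 10^-4 mol
From the 2:5 ratio, n(MnO4^-) in the aliquot = 2/5 × 4.63 × 10^-4 = 1.85 × 10^-4 mol
[MnO4^-]_dilute = 1.85 × 10^-4 / 0.0202 = 0.00917 mol/L
[MnO4^-]_original = 0.00917 × 100.0/20.4 = 0.0450 mol/L

0.0450 mol/L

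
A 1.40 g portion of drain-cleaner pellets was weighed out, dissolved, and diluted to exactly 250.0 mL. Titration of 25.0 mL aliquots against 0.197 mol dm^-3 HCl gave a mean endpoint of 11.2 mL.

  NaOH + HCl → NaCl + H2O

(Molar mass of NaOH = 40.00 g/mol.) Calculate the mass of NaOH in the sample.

0.883 g

n(HCl) per titration = 0.0112 × 0.197 = 2.21 × 10^-3 mol
n(NaOH) in each aliquot = 2.21 × 10^-3 mol (1:1 ratio)
n(NaOH) in the whole flask = 2.21 × 10^-3 × 250.0/25.0 = 0.0221 mol
mass of NaOH = 0.0221 × 40.00 = 0.883 g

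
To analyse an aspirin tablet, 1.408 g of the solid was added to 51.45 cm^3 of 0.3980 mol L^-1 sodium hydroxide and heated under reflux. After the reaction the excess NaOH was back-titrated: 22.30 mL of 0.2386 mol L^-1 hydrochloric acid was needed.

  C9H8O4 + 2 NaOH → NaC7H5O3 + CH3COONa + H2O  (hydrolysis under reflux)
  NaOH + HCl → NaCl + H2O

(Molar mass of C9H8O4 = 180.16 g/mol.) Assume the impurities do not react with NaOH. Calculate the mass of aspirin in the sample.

1.365 g

n(NaOH) added = 0.05145 × 0.3980 = 0.02048 mol
n(HCl) used in back-titration = 0.02230 × 0.2386 = 5.321 × 10^-3 mol
n(NaOH) left over = 5.321 × 10^-3 mol (1:1 ratio)
n(NaOH) consumed by analyte = 0.02048 − 5.321 × 10^-3 = 0.01516 mol
From the 1:2 ratio, n(C9H8O4) = 1/2 × 0.01516 = 7.578 × 10^-3 mol
mass of C9H8O4 = 7.578 × 10^-3 × 180.16 = 1.365 g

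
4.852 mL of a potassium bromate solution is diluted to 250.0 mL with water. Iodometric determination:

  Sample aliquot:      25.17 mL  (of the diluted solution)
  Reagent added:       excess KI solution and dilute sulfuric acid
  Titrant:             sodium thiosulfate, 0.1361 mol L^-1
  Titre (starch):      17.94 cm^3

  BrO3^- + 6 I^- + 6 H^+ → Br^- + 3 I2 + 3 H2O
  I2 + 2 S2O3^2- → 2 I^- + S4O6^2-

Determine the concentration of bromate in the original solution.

n(S2O3^2-) = 0.01794 × 0.1361 = 2.442 × 10^-3 mol
n(I2) = n(S2O3^2-)/2 = 1.221 × 10^-3 mol
From the 1:3 ratio, n(BrO3^-) in the aliquot = 1/3 × 1.221 × 10^-3 = 4.069 × 10^-4 mol
[BrO3^-]_dilute = 4.069 × 10^-4 / 0.02517 = 0.01617 mol/L
[BrO3^-]_original = 0.01617 × 250.0/4.852 = 0.8330 mol/L

0.8330 mol/L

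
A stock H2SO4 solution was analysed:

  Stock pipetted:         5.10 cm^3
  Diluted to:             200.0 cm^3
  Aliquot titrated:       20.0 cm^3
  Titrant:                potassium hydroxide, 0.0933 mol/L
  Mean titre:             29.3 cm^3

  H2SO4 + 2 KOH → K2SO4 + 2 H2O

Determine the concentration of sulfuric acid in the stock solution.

n(KOH) = 0.0293 × 0.0933 = 2.73 × 10^-3 mol
From the 1:2 ratio, n(H2SO4) in the aliquot = 1/2 × 2.73 × 10^-3 = 1.37 × 10^-3 mol
[H2SO4]_dilute = 1.37 × 10^-3 / 0.0200 = 0.0683 mol/L
Dilution factor = 200.0 / 5.10 = 39.22
[H2SO4]_stock = 0.0683 × 39.22 = 2.68 mol/L

2.68 mol/L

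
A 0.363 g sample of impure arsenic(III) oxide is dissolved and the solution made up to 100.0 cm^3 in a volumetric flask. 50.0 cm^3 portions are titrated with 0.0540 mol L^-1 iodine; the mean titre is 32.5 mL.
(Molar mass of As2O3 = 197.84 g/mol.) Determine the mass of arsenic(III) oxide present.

As2O3 + 2 I2 + 2 H2O → As2O5 + 4 HI
n(I2) per titration = 0.0325 × 0.0540 = 1.75 × 10^-3 mol
From the 1:2 ratio, n(As2O3) in each aliquot = 1/2 × 1.75 × 10^-3 = 8.77 × 10^-4 mol
n(As2O3) in the whole flask = 8.77 × 10^-4 × 100.0/50.0 = 1.75 × 10^-3 mol
mass of As2O3 = 1.75 × 10^-3 × 197.84 = 0.347 g

0.347 g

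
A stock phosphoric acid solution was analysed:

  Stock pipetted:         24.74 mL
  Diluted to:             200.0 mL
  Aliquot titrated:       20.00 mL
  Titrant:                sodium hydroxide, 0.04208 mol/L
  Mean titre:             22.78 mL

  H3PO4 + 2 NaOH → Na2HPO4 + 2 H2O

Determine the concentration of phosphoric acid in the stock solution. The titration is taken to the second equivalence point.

0.1937 mol/L

n(NaOH) = 0.02278 × 0.04208 = 9.586 × 10^-4 mol
From the 1:2 ratio, n(H3PO4) in the aliquot = 1/2 × 9.586 × 10^-4 = 4.793 × 10^-4 mol
[H3PO4]_dilute = 4.793 × 10^-4 / 0.02000 = 0.02396 mol/L
Dilution factor = 200.0 / 24.74 = 8.084
[H3PO4]_stock = 0.02396 × 8.084 = 0.1937 mol/L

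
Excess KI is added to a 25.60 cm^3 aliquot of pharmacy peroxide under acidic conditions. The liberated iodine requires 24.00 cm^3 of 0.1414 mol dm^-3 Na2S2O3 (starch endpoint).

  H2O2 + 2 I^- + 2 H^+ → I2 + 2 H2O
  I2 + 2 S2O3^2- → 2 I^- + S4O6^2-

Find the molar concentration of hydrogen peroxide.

n(S2O3^2-) = 0.02400 × 0.1414 = 3.394 × 10^-3 mol
n(I2) = n(S2O3^2-)/2 = 1.697 × 10^-3 mol
n(H2O2) in the aliquot = 1.697 × 10^-3 mol (1:1 ratio)
[H2O2] = 1.697 × 10^-3 / 0.02560 = 0.06628 mol/L

0.06628 mol/L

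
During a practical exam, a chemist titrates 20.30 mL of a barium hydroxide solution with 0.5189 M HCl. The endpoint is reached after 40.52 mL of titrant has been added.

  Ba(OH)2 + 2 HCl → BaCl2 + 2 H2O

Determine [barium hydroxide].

n(HCl) = 0.04052 L × 0.5189 mol/L = 0.02103 mol
From the 1:2 mole ratio, n(Ba(OH)2) = 1/2 × 0.02103 = 0.01051 mol
[Ba(OH)2] = 0.01051 mol / 0.02030 L = 0.5179 mol/L

0.5179 M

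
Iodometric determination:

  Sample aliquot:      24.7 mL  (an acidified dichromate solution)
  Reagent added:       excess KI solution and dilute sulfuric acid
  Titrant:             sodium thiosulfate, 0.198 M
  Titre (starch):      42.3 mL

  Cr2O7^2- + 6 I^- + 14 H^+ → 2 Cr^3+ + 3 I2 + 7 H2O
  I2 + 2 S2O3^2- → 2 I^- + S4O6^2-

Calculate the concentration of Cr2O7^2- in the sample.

n(S2O3^2-) = 0.0423 × 0.198 = 8.38 × 10^-3 mol
n(I2) = n(S2O3^2-)/2 = 4.19 × 10^-3 mol
From the 1:3 ratio, n(Cr2O7^2-) in the aliquot = 1/3 × 4.19 × 10^-3 = 1.40 × 10^-3 mol
[Cr2O7^2-] = 1.40 × 10^-3 / 0.0247 = 0.0565 mol/L

0.0565 M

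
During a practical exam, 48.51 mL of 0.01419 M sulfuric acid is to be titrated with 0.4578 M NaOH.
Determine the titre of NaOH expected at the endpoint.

3.007 mL

H2SO4 + 2 NaOH → Na2SO4 + 2 H2O
n(H2SO4) = 0.04851 L × 0.01419 mol/L = 6.884 × 10^-4 mol
From the 2:1 stoichiometry, n(NaOH) = 2/1 × 6.884 × 10^-4 = 1.377 × 10^-3 mol
V(NaOH) = 1.377 × 10^-3 mol / 0.4578 mol/L = 0.003007 L = 3.007 mL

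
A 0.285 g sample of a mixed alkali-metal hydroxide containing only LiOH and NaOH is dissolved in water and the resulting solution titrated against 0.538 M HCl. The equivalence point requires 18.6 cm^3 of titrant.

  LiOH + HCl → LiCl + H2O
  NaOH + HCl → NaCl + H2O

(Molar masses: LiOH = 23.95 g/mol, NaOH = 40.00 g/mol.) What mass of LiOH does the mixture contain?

0.172 g

n(HCl) = 0.0186 × 0.538 = 0.0100 mol
Let x = n(LiOH), y = n(NaOH).
Titrant: 1x + 1y = 0.0100;  mass: 23.95x + 40.00y = 0.285
Solving, x = 7.18 × 10^-3 mol, y = 2.82 × 10^-3 mol
mass of LiOH = 7.18 × 10^-3 × 23.95 = 0.172 g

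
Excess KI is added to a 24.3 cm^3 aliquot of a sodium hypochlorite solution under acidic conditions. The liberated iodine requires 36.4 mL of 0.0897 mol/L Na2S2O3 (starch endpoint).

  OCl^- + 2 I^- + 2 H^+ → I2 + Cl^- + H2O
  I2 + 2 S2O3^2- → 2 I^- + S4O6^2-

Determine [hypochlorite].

n(S2O3^2-) = 0.0364 × 0.0897 = 3.27 × 10^-3 mol
n(I2) = n(S2O3^2-)/2 = 1.63 × 10^-3 mol
n(OCl^-) in the aliquot = 1.63 × 10^-3 mol (1:1 ratio)
[OCl^-] = 1.63 × 10^-3 / 0.0243 = 0.0672 mol/L

0.0672 mol/L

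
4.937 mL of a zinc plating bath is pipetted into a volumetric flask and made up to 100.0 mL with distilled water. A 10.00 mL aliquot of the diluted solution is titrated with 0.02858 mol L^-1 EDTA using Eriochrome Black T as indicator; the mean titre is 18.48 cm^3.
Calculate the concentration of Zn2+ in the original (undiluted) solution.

1.070 mol/L

Zn^2+ + EDTA^4- → [Zn(EDTA)]^2-
n(EDTA) = 0.01848 × 0.02858 = 5.282 × 10^-4 mol
n(Zn2+) in the aliquot = 5.282 × 10^-4 mol (1:1 ratio)
[Zn2+]_dilute = 5.282 × 10^-4 / 0.01000 = 0.05282 mol/L
Dilution factor = 100.0 / 4.937 = 20.26
[Zn2+]_stock = 0.05282 × 20.26 = 1.070 mol/L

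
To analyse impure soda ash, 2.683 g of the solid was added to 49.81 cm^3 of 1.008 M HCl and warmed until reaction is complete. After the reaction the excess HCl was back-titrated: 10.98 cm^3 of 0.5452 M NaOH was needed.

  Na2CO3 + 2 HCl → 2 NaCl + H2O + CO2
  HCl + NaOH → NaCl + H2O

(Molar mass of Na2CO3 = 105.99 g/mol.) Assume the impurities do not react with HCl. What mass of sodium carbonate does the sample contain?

n(HCl) added = 0.04981 × 1.008 = 0.05021 mol
n(NaOH) used in back-titration = 0.01098 × 0.5452 = 5.986 × 10^-3 mol
n(HCl) left over = 5.986 × 10^-3 mol (1:1 ratio)
n(HCl) consumed by analyte = 0.05021 − 5.986 × 10^-3 = 0.04422 mol
From the 1:2 ratio, n(Na2CO3) = 1/2 × 0.04422 = 0.02211 mol
mass of Na2CO3 = 0.02211 × 105.99 = 2.344 g

2.344 g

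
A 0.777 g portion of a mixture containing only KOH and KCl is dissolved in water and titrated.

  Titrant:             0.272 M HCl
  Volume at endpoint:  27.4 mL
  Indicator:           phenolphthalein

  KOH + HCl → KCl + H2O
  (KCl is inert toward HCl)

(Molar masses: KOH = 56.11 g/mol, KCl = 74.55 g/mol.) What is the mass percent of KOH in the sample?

53.8 %

n(HCl) = 0.0274 × 0.272 = 7.45 × 10^-3 mol
Let x = n(KOH), y = n(KCl).
Titrant: 1x = 7.45 × 10^-3;  mass: 56.11x + 74.55y = 0.777
Solving, x = 7.45 × 10^-3 mol, y = 4.81 × 10^-3 mol
mass of KOH = 7.45 × 10^-3 × 56.11 = 0.418 g
% KOH = 0.418 / 0.777 × 100 = 53.8 %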